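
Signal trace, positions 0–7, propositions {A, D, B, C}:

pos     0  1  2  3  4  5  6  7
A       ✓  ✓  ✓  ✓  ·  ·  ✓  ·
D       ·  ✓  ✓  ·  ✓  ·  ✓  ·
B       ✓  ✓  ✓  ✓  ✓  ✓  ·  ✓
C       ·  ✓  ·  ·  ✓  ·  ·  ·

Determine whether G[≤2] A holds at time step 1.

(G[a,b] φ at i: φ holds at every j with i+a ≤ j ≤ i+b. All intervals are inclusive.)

True

Check A at every j in [1,3]:
  j=1: true
  j=2: true
  j=3: true
All positions satisfy it → formula holds.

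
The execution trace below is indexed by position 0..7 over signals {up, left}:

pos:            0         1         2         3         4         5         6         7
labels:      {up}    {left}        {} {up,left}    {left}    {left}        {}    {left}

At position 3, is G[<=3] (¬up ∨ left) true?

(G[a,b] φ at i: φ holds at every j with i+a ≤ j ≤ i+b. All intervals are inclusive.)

Check (¬up ∨ left) at every j in [3,6]:
  j=3: true
  j=4: true
  j=5: true
  j=6: true
All positions satisfy it → formula holds.

Yes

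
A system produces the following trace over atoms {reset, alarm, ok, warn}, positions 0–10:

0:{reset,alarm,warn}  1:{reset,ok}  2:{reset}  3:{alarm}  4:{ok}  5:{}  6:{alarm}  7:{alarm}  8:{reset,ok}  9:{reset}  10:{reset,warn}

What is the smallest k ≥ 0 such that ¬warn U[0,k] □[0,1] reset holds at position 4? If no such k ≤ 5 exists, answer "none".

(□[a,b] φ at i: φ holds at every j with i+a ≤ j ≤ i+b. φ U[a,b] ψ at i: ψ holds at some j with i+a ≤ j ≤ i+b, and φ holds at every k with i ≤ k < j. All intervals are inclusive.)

Need earliest j ≥ 4 with □[0,1] reset, and ¬warn at every k in [4,j-1].
  j=4: rhs fails.
  j=5: rhs fails.
  j=6: rhs fails.
  j=7: rhs fails.
  j=8: rhs holds; lhs holds on [4,7]. k = 4.

4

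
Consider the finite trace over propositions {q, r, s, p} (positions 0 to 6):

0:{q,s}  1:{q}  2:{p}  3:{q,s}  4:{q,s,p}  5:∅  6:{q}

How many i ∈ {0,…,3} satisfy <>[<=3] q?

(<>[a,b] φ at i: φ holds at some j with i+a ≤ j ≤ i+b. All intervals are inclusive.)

4

Evaluate at each i in [0,3]:
  i=0: ✓ (witness j=0)
  i=1: ✓ (witness j=1)
  i=2: ✓ (witness j=3)
  i=3: ✓ (witness j=3)
Positions where it holds: {0, 1, 2, 3} → 4.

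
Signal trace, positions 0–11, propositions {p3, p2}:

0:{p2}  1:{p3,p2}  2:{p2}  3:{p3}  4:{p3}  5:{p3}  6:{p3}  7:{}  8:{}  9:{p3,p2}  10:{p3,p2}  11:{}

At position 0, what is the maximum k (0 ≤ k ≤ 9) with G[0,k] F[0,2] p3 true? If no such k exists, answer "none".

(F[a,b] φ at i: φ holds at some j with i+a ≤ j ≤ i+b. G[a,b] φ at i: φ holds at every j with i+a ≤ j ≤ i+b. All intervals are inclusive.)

F[0,2] p3 must hold from j=0 onward; find where it first fails.
  j=0: holds
  j=1: holds
  j=2: holds
  j=3: holds
  j=4: holds
  j=5: holds
  j=6: holds
  j=7: holds
  j=8: holds
  j=9: holds
Holds through j=9; largest k = 9.

9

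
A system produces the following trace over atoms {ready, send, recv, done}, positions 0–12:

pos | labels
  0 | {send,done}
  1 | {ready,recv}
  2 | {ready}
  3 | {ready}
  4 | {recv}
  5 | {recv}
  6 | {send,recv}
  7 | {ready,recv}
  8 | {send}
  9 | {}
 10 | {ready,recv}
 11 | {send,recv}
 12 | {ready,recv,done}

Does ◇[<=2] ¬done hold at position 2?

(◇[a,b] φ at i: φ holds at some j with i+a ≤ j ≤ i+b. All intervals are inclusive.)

Yes

Check ¬done at each j in [2,4]:
  j=2: true
  j=3: true
  j=4: true
Found at j=2 → formula holds.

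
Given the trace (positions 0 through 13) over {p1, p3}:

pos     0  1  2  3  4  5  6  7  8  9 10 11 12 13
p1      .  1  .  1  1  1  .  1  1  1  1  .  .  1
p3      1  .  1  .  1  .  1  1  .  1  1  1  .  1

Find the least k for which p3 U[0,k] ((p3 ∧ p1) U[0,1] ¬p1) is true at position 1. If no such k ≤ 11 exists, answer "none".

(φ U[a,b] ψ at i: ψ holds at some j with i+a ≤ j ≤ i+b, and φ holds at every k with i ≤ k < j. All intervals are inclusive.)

Need earliest j ≥ 1 with ((p3 ∧ p1) U[0,1] ¬p1), and p3 at every k in [1,j-1].
  j=1: rhs fails.
  j=2: rhs holds but lhs fails at k=1.
  j=3: rhs fails.
  j=4: rhs fails.
  j=5: rhs fails.
  j=6: rhs holds but lhs fails at k=1.
  j=7: rhs fails.
  j=8: rhs fails.
  j=9: rhs fails.
  j=10: rhs holds but lhs fails at k=1.
  j=11: rhs holds but lhs fails at k=1.
  j=12: rhs holds but lhs fails at k=1.
No witness within the range → none.

none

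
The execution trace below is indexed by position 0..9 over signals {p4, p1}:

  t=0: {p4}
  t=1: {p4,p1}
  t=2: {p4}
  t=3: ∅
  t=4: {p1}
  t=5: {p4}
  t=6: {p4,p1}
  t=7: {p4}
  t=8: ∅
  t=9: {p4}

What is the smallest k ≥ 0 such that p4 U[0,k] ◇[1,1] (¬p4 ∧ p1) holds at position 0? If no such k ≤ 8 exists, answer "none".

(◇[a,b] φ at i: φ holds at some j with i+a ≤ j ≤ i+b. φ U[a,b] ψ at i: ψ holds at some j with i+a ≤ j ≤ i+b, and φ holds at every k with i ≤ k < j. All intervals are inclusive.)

3

Need earliest j ≥ 0 with ◇[1,1] (¬p4 ∧ p1), and p4 at every k in [0,j-1].
  j=0: rhs fails.
  j=1: rhs fails.
  j=2: rhs fails.
  j=3: rhs holds; lhs holds on [0,2]. k = 3.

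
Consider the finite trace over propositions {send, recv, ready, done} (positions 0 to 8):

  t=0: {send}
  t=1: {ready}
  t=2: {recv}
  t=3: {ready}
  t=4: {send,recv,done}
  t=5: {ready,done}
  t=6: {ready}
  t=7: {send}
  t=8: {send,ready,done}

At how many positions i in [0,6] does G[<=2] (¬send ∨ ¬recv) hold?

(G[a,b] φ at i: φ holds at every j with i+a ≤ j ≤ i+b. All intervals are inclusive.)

4

Evaluate at each i in [0,6]:
  i=0: ✓ (all of [0,2])
  i=1: ✓ (all of [1,3])
  i=2: ✗ (fails at j=4)
  i=3: ✗ (fails at j=4)
  i=4: ✗ (fails at j=4)
  i=5: ✓ (all of [5,7])
  i=6: ✓ (all of [6,8])
Positions where it holds: {0, 1, 5, 6} → 4.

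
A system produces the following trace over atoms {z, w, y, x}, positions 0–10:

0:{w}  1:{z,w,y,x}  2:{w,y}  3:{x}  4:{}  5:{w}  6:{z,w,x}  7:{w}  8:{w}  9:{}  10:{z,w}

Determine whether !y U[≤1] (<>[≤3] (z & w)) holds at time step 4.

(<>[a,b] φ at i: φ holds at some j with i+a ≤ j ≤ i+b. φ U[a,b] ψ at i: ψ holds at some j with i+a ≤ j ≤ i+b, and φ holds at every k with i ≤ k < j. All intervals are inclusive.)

Yes

Need some j in [4,5] with <>[≤3] (z & w), and !y at every k in [4,j-1].
  j=4: <>[≤3] (z & w) holds; no prefix to check → satisfied.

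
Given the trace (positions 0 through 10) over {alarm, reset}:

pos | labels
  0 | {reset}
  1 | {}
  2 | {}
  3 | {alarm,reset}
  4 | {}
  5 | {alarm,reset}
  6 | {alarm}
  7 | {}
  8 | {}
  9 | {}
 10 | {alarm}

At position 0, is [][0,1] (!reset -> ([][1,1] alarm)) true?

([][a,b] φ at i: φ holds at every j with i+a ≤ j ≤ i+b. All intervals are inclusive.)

Check (!reset -> ([][1,1] alarm)) at every j in [0,1]:
  j=0: antecedent false → ✓
  j=1: antecedent true; consequent fails at 2 → ✗
Fails at j=1 → formula fails.

False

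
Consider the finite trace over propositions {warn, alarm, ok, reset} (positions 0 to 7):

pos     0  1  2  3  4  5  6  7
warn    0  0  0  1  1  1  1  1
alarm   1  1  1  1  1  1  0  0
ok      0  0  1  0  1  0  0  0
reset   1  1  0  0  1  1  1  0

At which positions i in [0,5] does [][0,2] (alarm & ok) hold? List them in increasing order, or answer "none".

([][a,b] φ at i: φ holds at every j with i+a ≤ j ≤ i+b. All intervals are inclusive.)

Evaluate at each i in [0,5]:
  i=0: ✗ (fails at j=0)
  i=1: ✗ (fails at j=1)
  i=2: ✗ (fails at j=3)
  i=3: ✗ (fails at j=3)
  i=4: ✗ (fails at j=5)
  i=5: ✗ (fails at j=5)

none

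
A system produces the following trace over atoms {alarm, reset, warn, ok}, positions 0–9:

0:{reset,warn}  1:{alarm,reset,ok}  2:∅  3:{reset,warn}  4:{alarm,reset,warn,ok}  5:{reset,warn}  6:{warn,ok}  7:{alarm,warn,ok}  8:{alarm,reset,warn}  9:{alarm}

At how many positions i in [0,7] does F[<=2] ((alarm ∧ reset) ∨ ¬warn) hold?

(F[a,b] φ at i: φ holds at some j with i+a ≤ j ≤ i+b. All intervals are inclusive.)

7

Evaluate at each i in [0,7]:
  i=0: ✓ (witness j=1)
  i=1: ✓ (witness j=1)
  i=2: ✓ (witness j=2)
  i=3: ✓ (witness j=4)
  i=4: ✓ (witness j=4)
  i=5: ✗ (none in [5,7])
  i=6: ✓ (witness j=8)
  i=7: ✓ (witness j=8)
Positions where it holds: {0, 1, 2, 3, 4, 6, 7} → 7.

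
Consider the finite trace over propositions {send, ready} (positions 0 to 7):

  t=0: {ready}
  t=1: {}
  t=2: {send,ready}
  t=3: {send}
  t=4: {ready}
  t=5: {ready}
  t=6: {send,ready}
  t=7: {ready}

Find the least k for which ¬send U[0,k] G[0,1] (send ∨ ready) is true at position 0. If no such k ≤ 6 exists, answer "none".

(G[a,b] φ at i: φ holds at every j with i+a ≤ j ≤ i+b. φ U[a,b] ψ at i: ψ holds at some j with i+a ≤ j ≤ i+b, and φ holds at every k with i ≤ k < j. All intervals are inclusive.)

Need earliest j ≥ 0 with G[0,1] (send ∨ ready), and ¬send at every k in [0,j-1].
  j=0: rhs fails.
  j=1: rhs fails.
  j=2: rhs holds; lhs holds on [0,1]. k = 2.

2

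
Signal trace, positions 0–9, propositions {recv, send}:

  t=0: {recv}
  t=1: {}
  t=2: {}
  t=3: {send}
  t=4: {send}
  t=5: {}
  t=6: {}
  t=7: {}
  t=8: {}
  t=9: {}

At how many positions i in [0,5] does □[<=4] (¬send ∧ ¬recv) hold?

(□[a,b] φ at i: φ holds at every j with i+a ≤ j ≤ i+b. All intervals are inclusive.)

Evaluate at each i in [0,5]:
  i=0: ✗ (fails at j=0)
  i=1: ✗ (fails at j=3)
  i=2: ✗ (fails at j=3)
  i=3: ✗ (fails at j=3)
  i=4: ✗ (fails at j=4)
  i=5: ✓ (all of [5,9])
Positions where it holds: {5} → 1.

1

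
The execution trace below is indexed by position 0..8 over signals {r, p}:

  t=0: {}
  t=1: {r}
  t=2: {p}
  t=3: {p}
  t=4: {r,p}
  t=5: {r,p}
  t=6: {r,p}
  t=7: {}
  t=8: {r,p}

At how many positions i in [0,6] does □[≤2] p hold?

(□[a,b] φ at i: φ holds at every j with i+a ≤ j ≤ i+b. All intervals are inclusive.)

Evaluate at each i in [0,6]:
  i=0: ✗ (fails at j=0)
  i=1: ✗ (fails at j=1)
  i=2: ✓ (all of [2,4])
  i=3: ✓ (all of [3,5])
  i=4: ✓ (all of [4,6])
  i=5: ✗ (fails at j=7)
  i=6: ✗ (fails at j=7)
Positions where it holds: {2, 3, 4} → 3.

3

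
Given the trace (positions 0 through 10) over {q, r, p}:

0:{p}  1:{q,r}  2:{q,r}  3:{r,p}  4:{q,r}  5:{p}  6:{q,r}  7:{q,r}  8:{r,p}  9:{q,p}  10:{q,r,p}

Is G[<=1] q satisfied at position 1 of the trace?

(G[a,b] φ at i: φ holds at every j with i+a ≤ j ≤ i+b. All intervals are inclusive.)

Check q at every j in [1,2]:
  j=1: true
  j=2: true
All positions satisfy it → formula holds.

True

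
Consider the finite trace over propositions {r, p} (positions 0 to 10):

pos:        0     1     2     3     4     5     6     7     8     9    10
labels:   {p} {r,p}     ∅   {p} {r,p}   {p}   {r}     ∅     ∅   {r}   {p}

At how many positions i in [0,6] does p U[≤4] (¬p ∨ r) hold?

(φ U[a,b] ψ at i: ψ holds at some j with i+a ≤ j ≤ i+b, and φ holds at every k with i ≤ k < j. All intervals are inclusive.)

7

Evaluate at each i in [0,6]:
  i=0: ✓ (rhs at j=1; lhs holds on [0,0])
  i=1: ✓ (rhs at j=1)
  i=2: ✓ (rhs at j=2)
  i=3: ✓ (rhs at j=4; lhs holds on [3,3])
  i=4: ✓ (rhs at j=4)
  i=5: ✓ (rhs at j=6; lhs holds on [5,5])
  i=6: ✓ (rhs at j=6)
Positions where it holds: {0, 1, 2, 3, 4, 5, 6} → 7.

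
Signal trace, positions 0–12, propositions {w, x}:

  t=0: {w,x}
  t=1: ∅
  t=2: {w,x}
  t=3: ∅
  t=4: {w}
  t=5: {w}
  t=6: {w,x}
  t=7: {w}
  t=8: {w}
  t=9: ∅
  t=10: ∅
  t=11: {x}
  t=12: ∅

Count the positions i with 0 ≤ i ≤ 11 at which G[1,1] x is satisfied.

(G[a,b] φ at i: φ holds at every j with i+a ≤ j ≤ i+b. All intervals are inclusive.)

Evaluate at each i in [0,11]:
  i=0: ✗ (fails at j=1)
  i=1: ✓ (all of [2,2])
  i=2: ✗ (fails at j=3)
  i=3: ✗ (fails at j=4)
  i=4: ✗ (fails at j=5)
  i=5: ✓ (all of [6,6])
  i=6: ✗ (fails at j=7)
  i=7: ✗ (fails at j=8)
  i=8: ✗ (fails at j=9)
  i=9: ✗ (fails at j=10)
  i=10: ✓ (all of [11,11])
  i=11: ✗ (fails at j=12)
Positions where it holds: {1, 5, 10} → 3.

3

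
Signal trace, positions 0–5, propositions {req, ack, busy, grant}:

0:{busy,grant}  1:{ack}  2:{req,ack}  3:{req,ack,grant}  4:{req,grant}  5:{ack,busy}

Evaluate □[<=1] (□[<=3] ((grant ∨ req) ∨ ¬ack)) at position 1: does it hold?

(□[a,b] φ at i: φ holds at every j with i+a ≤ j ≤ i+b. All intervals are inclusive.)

Does not hold

Check □[<=3] ((grant ∨ req) ∨ ¬ack) at every j in [1,2]:
  j=1: fails at 1
  j=2: fails at 5
Fails at j=1 → formula fails.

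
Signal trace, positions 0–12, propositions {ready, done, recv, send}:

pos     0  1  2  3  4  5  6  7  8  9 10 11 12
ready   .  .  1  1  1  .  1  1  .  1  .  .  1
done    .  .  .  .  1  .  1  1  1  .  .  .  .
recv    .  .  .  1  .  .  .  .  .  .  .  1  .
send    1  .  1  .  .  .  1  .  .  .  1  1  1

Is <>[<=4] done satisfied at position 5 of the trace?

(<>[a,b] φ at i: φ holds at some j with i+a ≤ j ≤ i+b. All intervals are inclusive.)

Check done at each j in [5,9]:
  j=5: false
  j=6: true
  j=7: true
  j=8: true
  j=9: false
Found at j=6 → formula holds.

True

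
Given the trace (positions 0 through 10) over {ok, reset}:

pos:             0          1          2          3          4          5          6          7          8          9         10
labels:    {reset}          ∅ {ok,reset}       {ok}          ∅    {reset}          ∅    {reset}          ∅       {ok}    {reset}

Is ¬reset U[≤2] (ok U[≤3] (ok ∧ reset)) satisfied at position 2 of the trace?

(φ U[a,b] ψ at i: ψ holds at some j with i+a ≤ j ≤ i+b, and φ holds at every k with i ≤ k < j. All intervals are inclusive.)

Need some j in [2,4] with (ok U[≤3] (ok ∧ reset)), and ¬reset at every k in [2,j-1].
  j=2: (ok U[≤3] (ok ∧ reset)) holds; no prefix to check → satisfied.

Yes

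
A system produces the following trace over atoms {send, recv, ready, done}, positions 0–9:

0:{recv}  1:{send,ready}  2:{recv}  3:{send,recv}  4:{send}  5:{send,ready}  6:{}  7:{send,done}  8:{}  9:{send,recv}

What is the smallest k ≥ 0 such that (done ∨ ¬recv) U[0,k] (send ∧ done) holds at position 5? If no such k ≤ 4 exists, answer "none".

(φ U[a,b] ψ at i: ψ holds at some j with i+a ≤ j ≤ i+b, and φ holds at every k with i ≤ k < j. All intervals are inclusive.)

2

Need earliest j ≥ 5 with (send ∧ done), and (done ∨ ¬recv) at every k in [5,j-1].
  j=5: rhs fails.
  j=6: rhs fails.
  j=7: rhs holds; lhs holds on [5,6]. k = 2.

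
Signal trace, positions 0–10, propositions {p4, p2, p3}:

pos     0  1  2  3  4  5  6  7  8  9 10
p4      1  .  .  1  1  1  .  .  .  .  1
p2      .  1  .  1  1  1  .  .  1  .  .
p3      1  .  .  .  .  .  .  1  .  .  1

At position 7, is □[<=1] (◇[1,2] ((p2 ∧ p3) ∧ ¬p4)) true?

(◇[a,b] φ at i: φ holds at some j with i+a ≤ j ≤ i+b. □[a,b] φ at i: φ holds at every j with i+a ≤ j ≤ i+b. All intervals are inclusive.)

Check ◇[1,2] ((p2 ∧ p3) ∧ ¬p4) at every j in [7,8]:
  j=7: fails (none in [8,9])
  j=8: fails (none in [9,10])
Fails at j=7 → formula fails.

False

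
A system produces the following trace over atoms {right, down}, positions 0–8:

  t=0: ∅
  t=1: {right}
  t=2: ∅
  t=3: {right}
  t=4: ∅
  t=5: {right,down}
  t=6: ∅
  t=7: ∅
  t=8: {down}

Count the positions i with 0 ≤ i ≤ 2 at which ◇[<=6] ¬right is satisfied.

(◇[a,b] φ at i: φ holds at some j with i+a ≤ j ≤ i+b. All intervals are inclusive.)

Evaluate at each i in [0,2]:
  i=0: ✓ (witness j=0)
  i=1: ✓ (witness j=2)
  i=2: ✓ (witness j=2)
Positions where it holds: {0, 1, 2} → 3.

3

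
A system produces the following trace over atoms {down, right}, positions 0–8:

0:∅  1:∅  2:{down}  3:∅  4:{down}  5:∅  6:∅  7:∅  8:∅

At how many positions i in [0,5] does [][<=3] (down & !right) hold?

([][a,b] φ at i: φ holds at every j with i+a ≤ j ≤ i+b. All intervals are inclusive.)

Evaluate at each i in [0,5]:
  i=0: ✗ (fails at j=0)
  i=1: ✗ (fails at j=1)
  i=2: ✗ (fails at j=3)
  i=3: ✗ (fails at j=3)
  i=4: ✗ (fails at j=5)
  i=5: ✗ (fails at j=5)
Positions where it holds: {} → 0.

0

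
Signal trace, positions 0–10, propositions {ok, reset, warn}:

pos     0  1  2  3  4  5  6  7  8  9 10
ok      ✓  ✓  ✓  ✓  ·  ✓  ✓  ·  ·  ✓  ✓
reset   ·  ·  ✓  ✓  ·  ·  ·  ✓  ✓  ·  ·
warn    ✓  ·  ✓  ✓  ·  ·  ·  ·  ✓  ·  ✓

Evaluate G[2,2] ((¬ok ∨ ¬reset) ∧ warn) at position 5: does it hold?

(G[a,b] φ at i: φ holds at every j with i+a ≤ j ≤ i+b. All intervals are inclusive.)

Check ((¬ok ∨ ¬reset) ∧ warn) at every j in [7,7]:
  j=7: false
Fails at j=7 → formula fails.

False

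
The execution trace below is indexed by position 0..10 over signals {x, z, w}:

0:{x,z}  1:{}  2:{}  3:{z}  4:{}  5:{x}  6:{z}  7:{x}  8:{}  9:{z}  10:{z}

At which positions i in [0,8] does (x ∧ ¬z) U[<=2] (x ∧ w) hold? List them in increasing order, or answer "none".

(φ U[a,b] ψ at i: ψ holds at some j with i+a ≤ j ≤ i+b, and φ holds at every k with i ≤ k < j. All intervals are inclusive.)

none

Evaluate at each i in [0,8]:
  i=0: ✗ (no rhs in [0,2])
  i=1: ✗ (no rhs in [1,3])
  i=2: ✗ (no rhs in [2,4])
  i=3: ✗ (no rhs in [3,5])
  i=4: ✗ (no rhs in [4,6])
  i=5: ✗ (no rhs in [5,7])
  i=6: ✗ (no rhs in [6,8])
  i=7: ✗ (no rhs in [7,9])
  i=8: ✗ (no rhs in [8,10])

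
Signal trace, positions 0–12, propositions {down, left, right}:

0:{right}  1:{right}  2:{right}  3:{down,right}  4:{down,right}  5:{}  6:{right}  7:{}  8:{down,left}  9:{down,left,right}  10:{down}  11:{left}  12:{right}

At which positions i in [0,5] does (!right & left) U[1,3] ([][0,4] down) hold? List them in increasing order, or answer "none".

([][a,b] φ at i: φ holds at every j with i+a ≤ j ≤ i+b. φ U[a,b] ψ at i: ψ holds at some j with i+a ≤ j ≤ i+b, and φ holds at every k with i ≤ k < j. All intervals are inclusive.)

none

Evaluate at each i in [0,5]:
  i=0: ✗ (no rhs in [1,3])
  i=1: ✗ (no rhs in [2,4])
  i=2: ✗ (no rhs in [3,5])
  i=3: ✗ (no rhs in [4,6])
  i=4: ✗ (no rhs in [5,7])
  i=5: ✗ (no rhs in [6,8])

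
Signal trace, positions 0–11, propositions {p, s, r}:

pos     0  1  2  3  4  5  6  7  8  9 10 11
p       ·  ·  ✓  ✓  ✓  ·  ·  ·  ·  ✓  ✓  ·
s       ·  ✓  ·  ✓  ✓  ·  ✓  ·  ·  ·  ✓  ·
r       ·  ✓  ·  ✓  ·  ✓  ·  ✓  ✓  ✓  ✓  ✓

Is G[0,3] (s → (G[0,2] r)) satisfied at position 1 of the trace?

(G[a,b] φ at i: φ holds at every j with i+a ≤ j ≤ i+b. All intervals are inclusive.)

Does not hold

Check (s → (G[0,2] r)) at every j in [1,4]:
  j=1: antecedent true; consequent fails at 2 → ✗
  j=2: antecedent false → ✓
  j=3: antecedent true; consequent fails at 4 → ✗
  j=4: antecedent true; consequent fails at 4 → ✗
Fails at j=1 → formula fails.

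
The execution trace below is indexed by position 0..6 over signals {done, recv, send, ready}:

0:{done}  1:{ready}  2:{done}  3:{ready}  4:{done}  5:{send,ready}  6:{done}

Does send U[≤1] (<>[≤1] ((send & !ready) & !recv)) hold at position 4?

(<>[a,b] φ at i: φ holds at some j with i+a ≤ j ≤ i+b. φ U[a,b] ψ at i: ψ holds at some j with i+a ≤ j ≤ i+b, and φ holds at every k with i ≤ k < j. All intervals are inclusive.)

Need some j in [4,5] with <>[≤1] ((send & !ready) & !recv), and send at every k in [4,j-1].
  j=4: <>[≤1] ((send & !ready) & !recv) — fails (none in [4,5]).
  j=5: <>[≤1] ((send & !ready) & !recv) — fails (none in [5,6]).
No j in the window works → until fails.

False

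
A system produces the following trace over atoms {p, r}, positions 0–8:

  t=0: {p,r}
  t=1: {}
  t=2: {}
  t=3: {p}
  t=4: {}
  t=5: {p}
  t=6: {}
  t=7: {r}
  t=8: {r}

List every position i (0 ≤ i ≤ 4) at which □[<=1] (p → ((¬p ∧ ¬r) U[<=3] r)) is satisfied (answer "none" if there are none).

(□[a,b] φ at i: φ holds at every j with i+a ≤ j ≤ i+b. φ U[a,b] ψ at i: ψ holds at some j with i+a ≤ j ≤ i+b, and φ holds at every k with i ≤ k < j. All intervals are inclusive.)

Evaluate at each i in [0,4]:
  i=0: ✓ (all of [0,1])
  i=1: ✓ (all of [1,2])
  i=2: ✗ (fails at j=3)
  i=3: ✗ (fails at j=3)
  i=4: ✗ (fails at j=5)

0, 1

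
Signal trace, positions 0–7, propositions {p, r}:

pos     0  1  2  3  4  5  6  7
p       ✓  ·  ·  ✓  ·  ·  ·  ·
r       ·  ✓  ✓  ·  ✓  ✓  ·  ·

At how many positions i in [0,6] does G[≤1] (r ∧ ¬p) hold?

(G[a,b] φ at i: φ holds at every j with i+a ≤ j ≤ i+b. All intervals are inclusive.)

Evaluate at each i in [0,6]:
  i=0: ✗ (fails at j=0)
  i=1: ✓ (all of [1,2])
  i=2: ✗ (fails at j=3)
  i=3: ✗ (fails at j=3)
  i=4: ✓ (all of [4,5])
  i=5: ✗ (fails at j=6)
  i=6: ✗ (fails at j=6)
Positions where it holds: {1, 4} → 2.

2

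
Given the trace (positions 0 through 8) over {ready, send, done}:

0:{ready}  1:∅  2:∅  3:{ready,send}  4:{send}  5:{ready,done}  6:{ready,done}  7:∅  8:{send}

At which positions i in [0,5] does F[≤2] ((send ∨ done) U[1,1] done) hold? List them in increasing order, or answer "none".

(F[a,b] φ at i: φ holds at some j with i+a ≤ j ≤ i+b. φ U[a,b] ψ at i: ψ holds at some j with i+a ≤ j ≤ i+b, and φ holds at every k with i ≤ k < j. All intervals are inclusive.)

Evaluate at each i in [0,5]:
  i=0: ✗ (none in [0,2])
  i=1: ✗ (none in [1,3])
  i=2: ✓ (witness j=4)
  i=3: ✓ (witness j=4)
  i=4: ✓ (witness j=4)
  i=5: ✓ (witness j=5)

2, 3, 4, 5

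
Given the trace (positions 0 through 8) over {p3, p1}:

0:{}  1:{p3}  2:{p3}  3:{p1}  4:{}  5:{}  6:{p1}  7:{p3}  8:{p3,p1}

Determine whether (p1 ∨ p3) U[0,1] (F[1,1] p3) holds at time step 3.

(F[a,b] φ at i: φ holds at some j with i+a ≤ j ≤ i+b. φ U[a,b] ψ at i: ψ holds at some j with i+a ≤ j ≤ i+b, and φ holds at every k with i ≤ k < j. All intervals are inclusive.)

Need some j in [3,4] with F[1,1] p3, and (p1 ∨ p3) at every k in [3,j-1].
  j=3: F[1,1] p3 — fails (none in [4,4]).
  j=4: F[1,1] p3 — fails (none in [5,5]).
No j in the window works → until fails.

Does not hold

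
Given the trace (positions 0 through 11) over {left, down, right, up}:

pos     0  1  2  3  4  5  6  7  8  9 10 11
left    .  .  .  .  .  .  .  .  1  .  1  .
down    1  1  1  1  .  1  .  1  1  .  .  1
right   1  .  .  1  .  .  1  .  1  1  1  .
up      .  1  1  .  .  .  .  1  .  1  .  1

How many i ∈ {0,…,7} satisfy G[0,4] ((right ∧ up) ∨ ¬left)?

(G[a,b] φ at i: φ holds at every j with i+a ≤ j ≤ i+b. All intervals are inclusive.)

Evaluate at each i in [0,7]:
  i=0: ✓ (all of [0,4])
  i=1: ✓ (all of [1,5])
  i=2: ✓ (all of [2,6])
  i=3: ✓ (all of [3,7])
  i=4: ✗ (fails at j=8)
  i=5: ✗ (fails at j=8)
  i=6: ✗ (fails at j=8)
  i=7: ✗ (fails at j=8)
Positions where it holds: {0, 1, 2, 3} → 4.

4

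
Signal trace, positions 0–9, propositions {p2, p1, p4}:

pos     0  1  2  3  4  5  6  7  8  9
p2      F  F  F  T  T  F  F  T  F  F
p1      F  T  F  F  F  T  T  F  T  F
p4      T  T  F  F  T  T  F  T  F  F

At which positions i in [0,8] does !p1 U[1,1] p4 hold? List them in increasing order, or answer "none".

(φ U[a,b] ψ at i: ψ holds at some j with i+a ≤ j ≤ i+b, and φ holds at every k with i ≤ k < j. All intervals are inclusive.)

0, 3, 4

Evaluate at each i in [0,8]:
  i=0: ✓ (rhs at j=1; lhs holds on [0,0])
  i=1: ✗ (no rhs in [2,2])
  i=2: ✗ (no rhs in [3,3])
  i=3: ✓ (rhs at j=4; lhs holds on [3,3])
  i=4: ✓ (rhs at j=5; lhs holds on [4,4])
  i=5: ✗ (no rhs in [6,6])
  i=6: ✗ (lhs fails at k=6 before rhs at j=7)
  i=7: ✗ (no rhs in [8,8])
  i=8: ✗ (no rhs in [9,9])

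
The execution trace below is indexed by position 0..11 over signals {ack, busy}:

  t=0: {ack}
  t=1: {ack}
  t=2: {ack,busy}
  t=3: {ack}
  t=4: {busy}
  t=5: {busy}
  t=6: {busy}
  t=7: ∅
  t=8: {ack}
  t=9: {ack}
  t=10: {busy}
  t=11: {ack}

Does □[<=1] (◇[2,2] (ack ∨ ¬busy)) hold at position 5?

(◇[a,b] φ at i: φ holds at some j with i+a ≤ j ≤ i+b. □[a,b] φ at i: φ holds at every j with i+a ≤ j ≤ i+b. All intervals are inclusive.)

Check ◇[2,2] (ack ∨ ¬busy) at every j in [5,6]:
  j=5: holds (witness at 7)
  j=6: holds (witness at 8)
All positions satisfy it → formula holds.

True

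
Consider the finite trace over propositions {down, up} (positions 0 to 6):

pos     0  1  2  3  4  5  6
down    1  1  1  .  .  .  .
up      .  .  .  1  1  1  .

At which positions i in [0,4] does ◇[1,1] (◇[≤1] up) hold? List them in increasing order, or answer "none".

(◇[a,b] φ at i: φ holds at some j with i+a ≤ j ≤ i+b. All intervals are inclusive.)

Evaluate at each i in [0,4]:
  i=0: ✗ (none in [1,1])
  i=1: ✓ (witness j=2)
  i=2: ✓ (witness j=3)
  i=3: ✓ (witness j=4)
  i=4: ✓ (witness j=5)

1, 2, 3, 4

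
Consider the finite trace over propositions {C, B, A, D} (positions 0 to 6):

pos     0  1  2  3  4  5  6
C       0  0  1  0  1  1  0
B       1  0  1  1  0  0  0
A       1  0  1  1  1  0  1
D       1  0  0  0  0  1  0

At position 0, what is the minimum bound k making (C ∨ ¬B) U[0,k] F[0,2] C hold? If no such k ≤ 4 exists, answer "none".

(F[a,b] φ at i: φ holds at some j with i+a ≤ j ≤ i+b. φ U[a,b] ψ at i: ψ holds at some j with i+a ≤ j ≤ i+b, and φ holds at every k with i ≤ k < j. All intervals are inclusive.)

Need earliest j ≥ 0 with F[0,2] C, and (C ∨ ¬B) at every k in [0,j-1].
  j=0: rhs holds (empty prefix). k = 0.

0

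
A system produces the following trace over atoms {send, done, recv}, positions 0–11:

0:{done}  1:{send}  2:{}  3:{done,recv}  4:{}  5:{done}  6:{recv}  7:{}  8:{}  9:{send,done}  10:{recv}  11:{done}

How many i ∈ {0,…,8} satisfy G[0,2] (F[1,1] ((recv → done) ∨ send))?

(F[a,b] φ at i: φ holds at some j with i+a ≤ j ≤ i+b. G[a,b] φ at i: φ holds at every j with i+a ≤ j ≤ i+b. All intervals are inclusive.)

Evaluate at each i in [0,8]:
  i=0: ✓ (all of [0,2])
  i=1: ✓ (all of [1,3])
  i=2: ✓ (all of [2,4])
  i=3: ✗ (fails at j=5)
  i=4: ✗ (fails at j=5)
  i=5: ✗ (fails at j=5)
  i=6: ✓ (all of [6,8])
  i=7: ✗ (fails at j=9)
  i=8: ✗ (fails at j=9)
Positions where it holds: {0, 1, 2, 6} → 4.

4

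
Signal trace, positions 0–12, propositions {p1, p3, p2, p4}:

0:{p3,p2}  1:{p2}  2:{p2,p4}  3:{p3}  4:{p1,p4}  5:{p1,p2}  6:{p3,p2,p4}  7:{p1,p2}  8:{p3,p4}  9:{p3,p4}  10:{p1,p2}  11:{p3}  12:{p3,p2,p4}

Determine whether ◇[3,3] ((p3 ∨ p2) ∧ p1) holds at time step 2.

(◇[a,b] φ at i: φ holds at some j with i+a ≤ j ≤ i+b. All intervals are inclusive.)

Check ((p3 ∨ p2) ∧ p1) at each j in [5,5]:
  j=5: true
Found at j=5 → formula holds.

Yes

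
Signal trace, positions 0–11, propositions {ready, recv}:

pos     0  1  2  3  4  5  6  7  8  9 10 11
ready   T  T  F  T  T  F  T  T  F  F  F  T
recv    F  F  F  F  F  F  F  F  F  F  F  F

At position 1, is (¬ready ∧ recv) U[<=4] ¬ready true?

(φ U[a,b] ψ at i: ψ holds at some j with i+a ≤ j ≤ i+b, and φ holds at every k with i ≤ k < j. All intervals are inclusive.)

False

Need some j in [1,5] with ¬ready, and (¬ready ∧ recv) at every k in [1,j-1].
  j=1: ¬ready false.
  j=2: ¬ready holds, but (¬ready ∧ recv) fails at k=1 → not this j.
  j=3: ¬ready false.
  j=4: ¬ready false.
  j=5: ¬ready holds, but (¬ready ∧ recv) fails at k=1 → not this j.
No j in the window works → until fails.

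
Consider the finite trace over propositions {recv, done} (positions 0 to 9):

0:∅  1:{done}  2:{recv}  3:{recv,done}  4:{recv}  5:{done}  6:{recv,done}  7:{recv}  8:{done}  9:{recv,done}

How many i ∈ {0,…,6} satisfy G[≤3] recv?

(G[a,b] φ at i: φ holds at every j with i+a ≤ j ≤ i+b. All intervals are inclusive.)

0

Evaluate at each i in [0,6]:
  i=0: ✗ (fails at j=0)
  i=1: ✗ (fails at j=1)
  i=2: ✗ (fails at j=5)
  i=3: ✗ (fails at j=5)
  i=4: ✗ (fails at j=5)
  i=5: ✗ (fails at j=5)
  i=6: ✗ (fails at j=8)
Positions where it holds: {} → 0.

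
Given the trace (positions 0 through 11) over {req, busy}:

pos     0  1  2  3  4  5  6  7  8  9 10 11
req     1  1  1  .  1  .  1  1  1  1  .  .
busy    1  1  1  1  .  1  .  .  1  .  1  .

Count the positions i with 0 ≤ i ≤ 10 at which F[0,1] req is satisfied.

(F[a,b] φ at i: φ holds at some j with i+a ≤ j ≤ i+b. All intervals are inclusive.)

Evaluate at each i in [0,10]:
  i=0: ✓ (witness j=0)
  i=1: ✓ (witness j=1)
  i=2: ✓ (witness j=2)
  i=3: ✓ (witness j=4)
  i=4: ✓ (witness j=4)
  i=5: ✓ (witness j=6)
  i=6: ✓ (witness j=6)
  i=7: ✓ (witness j=7)
  i=8: ✓ (witness j=8)
  i=9: ✓ (witness j=9)
  i=10: ✗ (none in [10,11])
Positions where it holds: {0, 1, 2, 3, 4, 5, 6, 7, 8, 9} → 10.

10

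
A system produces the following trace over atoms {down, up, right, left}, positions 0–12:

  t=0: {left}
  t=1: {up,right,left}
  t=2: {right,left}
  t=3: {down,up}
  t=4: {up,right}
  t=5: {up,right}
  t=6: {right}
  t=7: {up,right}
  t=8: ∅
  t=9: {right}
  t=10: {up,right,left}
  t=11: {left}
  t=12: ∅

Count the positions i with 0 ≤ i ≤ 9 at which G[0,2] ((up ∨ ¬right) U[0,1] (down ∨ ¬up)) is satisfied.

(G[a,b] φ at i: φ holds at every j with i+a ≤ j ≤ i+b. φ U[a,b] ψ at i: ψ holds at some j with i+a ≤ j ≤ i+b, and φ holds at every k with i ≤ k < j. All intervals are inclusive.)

7

Evaluate at each i in [0,9]:
  i=0: ✓ (all of [0,2])
  i=1: ✓ (all of [1,3])
  i=2: ✗ (fails at j=4)
  i=3: ✗ (fails at j=4)
  i=4: ✗ (fails at j=4)
  i=5: ✓ (all of [5,7])
  i=6: ✓ (all of [6,8])
  i=7: ✓ (all of [7,9])
  i=8: ✓ (all of [8,10])
  i=9: ✓ (all of [9,11])
Positions where it holds: {0, 1, 5, 6, 7, 8, 9} → 7.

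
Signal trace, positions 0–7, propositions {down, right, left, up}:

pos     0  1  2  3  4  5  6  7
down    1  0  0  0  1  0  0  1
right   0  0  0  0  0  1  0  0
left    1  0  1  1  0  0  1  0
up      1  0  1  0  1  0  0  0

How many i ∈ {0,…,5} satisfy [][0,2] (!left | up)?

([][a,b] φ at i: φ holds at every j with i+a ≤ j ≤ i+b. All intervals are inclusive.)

1

Evaluate at each i in [0,5]:
  i=0: ✓ (all of [0,2])
  i=1: ✗ (fails at j=3)
  i=2: ✗ (fails at j=3)
  i=3: ✗ (fails at j=3)
  i=4: ✗ (fails at j=6)
  i=5: ✗ (fails at j=6)
Positions where it holds: {0} → 1.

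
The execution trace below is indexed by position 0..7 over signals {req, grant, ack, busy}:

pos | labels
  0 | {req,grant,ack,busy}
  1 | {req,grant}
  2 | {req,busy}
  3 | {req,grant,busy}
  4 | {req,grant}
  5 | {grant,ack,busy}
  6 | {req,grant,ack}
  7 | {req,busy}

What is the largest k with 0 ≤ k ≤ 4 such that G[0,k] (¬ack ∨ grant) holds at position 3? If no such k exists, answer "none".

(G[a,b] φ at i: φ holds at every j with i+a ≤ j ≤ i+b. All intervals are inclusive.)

(¬ack ∨ grant) must hold from j=3 onward; find where it first fails.
  j=3: holds
  j=4: holds
  j=5: holds
  j=6: holds
  j=7: holds
Holds through j=7; largest k = 4.

4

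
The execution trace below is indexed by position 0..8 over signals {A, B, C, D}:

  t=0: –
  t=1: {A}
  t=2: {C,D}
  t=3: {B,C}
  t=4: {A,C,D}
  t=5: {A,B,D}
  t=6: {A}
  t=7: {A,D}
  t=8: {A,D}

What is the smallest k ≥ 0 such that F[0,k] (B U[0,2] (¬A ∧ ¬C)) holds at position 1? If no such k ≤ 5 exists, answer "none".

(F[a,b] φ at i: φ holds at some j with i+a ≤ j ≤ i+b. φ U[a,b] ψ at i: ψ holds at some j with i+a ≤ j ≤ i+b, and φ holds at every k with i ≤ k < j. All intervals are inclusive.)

Scan j = 1,2,… for (B U[0,2] (¬A ∧ ¬C)):
  j=1: fails
  j=2: fails
  j=3: fails
  j=4: fails
  j=5: fails
  j=6: fails
No j in [1,6] satisfies it → none.

none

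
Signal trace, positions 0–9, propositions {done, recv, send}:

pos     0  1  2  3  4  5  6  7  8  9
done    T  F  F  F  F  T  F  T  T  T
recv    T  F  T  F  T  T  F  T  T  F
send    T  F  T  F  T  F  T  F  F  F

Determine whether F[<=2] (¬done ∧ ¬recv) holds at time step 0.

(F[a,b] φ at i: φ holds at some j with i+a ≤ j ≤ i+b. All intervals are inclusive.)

Check (¬done ∧ ¬recv) at each j in [0,2]:
  j=0: false
  j=1: true
  j=2: false
Found at j=1 → formula holds.

True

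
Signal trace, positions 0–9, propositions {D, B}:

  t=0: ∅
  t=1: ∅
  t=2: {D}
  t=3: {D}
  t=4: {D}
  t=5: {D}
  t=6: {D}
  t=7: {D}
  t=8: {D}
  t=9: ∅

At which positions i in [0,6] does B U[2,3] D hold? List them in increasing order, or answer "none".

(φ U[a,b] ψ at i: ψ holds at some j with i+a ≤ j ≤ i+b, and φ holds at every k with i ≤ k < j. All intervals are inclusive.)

none

Evaluate at each i in [0,6]:
  i=0: ✗ (lhs fails at k=0 before rhs at j=2)
  i=1: ✗ (lhs fails at k=1 before rhs at j=3)
  i=2: ✗ (lhs fails at k=2 before rhs at j=4)
  i=3: ✗ (lhs fails at k=3 before rhs at j=5)
  i=4: ✗ (lhs fails at k=4 before rhs at j=6)
  i=5: ✗ (lhs fails at k=5 before rhs at j=7)
  i=6: ✗ (lhs fails at k=6 before rhs at j=8)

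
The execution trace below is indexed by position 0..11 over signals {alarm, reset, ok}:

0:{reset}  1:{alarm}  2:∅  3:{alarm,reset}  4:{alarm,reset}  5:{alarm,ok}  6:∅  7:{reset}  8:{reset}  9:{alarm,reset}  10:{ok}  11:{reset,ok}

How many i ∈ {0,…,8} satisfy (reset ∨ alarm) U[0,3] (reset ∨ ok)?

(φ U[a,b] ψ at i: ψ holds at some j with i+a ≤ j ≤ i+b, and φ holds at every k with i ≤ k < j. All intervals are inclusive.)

6

Evaluate at each i in [0,8]:
  i=0: ✓ (rhs at j=0)
  i=1: ✗ (lhs fails at k=2 before rhs at j=3)
  i=2: ✗ (lhs fails at k=2 before rhs at j=3)
  i=3: ✓ (rhs at j=3)
  i=4: ✓ (rhs at j=4)
  i=5: ✓ (rhs at j=5)
  i=6: ✗ (lhs fails at k=6 before rhs at j=7)
  i=7: ✓ (rhs at j=7)
  i=8: ✓ (rhs at j=8)
Positions where it holds: {0, 3, 4, 5, 7, 8} → 6.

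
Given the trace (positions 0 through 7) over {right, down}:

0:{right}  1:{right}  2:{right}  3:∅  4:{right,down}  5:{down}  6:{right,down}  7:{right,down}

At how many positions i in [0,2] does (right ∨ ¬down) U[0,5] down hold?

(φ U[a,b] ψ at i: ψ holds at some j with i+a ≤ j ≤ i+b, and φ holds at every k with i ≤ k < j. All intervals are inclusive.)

Evaluate at each i in [0,2]:
  i=0: ✓ (rhs at j=4; lhs holds on [0,3])
  i=1: ✓ (rhs at j=4; lhs holds on [1,3])
  i=2: ✓ (rhs at j=4; lhs holds on [2,3])
Positions where it holds: {0, 1, 2} → 3.

3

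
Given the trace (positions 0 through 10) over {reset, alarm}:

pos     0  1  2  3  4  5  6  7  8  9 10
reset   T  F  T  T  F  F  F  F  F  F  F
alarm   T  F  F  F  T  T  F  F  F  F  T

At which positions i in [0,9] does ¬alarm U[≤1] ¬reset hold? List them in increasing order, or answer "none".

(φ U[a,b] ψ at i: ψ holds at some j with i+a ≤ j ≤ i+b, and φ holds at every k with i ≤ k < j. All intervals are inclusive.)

1, 3, 4, 5, 6, 7, 8, 9

Evaluate at each i in [0,9]:
  i=0: ✗ (lhs fails at k=0 before rhs at j=1)
  i=1: ✓ (rhs at j=1)
  i=2: ✗ (no rhs in [2,3])
  i=3: ✓ (rhs at j=4; lhs holds on [3,3])
  i=4: ✓ (rhs at j=4)
  i=5: ✓ (rhs at j=5)
  i=6: ✓ (rhs at j=6)
  i=7: ✓ (rhs at j=7)
  i=8: ✓ (rhs at j=8)
  i=9: ✓ (rhs at j=9)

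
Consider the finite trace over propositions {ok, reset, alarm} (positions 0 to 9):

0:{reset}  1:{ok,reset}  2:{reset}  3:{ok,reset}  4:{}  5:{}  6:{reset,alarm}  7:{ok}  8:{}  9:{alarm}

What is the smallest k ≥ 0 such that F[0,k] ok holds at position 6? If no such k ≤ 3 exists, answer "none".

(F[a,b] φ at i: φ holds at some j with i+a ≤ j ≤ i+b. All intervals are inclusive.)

Scan j = 6,7,… for ok:
  j=6: fails
  j=7: holds
First hit at j=7, so smallest k = 7-6 = 1.

1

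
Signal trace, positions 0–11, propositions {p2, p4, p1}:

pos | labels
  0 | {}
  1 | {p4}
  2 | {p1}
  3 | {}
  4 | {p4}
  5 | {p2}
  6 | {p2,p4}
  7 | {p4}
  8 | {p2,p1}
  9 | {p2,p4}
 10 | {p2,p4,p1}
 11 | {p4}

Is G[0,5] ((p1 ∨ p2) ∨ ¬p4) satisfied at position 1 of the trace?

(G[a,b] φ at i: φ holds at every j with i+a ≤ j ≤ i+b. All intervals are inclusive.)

False

Check ((p1 ∨ p2) ∨ ¬p4) at every j in [1,6]:
  j=1: false
  j=2: true
  j=3: true
  j=4: false
  j=5: true
  j=6: true
Fails at j=1 → formula fails.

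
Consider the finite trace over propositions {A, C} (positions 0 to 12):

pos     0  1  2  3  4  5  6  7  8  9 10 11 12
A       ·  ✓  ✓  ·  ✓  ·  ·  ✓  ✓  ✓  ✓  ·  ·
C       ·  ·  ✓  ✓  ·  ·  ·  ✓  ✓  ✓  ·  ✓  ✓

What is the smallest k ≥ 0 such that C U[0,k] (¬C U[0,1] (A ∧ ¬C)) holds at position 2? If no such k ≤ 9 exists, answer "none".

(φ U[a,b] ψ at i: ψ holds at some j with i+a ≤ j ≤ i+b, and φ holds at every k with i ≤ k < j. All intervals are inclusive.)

Need earliest j ≥ 2 with (¬C U[0,1] (A ∧ ¬C)), and C at every k in [2,j-1].
  j=2: rhs fails.
  j=3: rhs fails.
  j=4: rhs holds; lhs holds on [2,3]. k = 2.

2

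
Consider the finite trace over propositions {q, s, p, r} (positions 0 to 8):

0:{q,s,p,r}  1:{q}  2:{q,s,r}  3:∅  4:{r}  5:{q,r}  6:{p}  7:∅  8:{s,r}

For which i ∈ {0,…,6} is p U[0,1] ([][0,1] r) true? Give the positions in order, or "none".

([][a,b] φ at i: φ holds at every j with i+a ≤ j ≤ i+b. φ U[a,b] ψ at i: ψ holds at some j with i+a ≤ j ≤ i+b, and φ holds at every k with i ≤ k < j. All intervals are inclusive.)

Evaluate at each i in [0,6]:
  i=0: ✗ (no rhs in [0,1])
  i=1: ✗ (no rhs in [1,2])
  i=2: ✗ (no rhs in [2,3])
  i=3: ✗ (lhs fails at k=3 before rhs at j=4)
  i=4: ✓ (rhs at j=4)
  i=5: ✗ (no rhs in [5,6])
  i=6: ✗ (no rhs in [6,7])

4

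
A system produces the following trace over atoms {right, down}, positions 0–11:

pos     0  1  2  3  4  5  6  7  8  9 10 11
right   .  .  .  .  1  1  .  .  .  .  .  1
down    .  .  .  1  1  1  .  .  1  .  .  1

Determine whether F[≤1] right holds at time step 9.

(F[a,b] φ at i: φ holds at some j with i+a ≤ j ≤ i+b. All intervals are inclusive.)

Check right at each j in [9,10]:
  j=9: false
  j=10: false
No position in the window satisfies it → formula fails.

Does not hold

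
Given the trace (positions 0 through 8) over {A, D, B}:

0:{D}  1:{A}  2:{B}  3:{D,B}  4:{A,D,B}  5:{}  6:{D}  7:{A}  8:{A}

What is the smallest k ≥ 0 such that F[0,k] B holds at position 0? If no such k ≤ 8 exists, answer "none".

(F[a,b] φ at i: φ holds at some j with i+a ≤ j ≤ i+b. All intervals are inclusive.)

Scan j = 0,1,… for B:
  j=0: fails
  j=1: fails
  j=2: holds
First hit at j=2, so smallest k = 2-0 = 2.

2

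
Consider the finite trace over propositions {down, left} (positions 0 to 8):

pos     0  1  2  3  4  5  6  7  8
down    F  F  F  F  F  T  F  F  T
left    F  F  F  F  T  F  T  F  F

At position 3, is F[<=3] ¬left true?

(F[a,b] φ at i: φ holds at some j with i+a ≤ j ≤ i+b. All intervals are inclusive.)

Yes

Check ¬left at each j in [3,6]:
  j=3: true
  j=4: false
  j=5: true
  j=6: false
Found at j=3 → formula holds.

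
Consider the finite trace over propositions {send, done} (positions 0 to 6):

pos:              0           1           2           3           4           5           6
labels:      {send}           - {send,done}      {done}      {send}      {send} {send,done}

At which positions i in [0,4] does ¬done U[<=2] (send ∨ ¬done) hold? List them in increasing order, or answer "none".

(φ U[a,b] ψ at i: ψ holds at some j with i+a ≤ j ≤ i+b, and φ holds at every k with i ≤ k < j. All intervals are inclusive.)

Evaluate at each i in [0,4]:
  i=0: ✓ (rhs at j=0)
  i=1: ✓ (rhs at j=1)
  i=2: ✓ (rhs at j=2)
  i=3: ✗ (lhs fails at k=3 before rhs at j=4)
  i=4: ✓ (rhs at j=4)

0, 1, 2, 4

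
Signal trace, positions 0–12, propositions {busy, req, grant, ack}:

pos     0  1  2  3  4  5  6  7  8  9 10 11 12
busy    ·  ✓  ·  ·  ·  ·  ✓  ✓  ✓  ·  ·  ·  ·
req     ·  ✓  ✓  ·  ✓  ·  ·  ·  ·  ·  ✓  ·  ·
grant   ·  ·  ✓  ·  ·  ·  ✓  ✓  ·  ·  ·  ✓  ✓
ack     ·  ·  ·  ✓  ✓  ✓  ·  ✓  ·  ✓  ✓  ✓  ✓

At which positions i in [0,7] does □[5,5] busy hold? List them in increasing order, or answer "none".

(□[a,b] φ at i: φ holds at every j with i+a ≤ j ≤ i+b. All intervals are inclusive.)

1, 2, 3

Evaluate at each i in [0,7]:
  i=0: ✗ (fails at j=5)
  i=1: ✓ (all of [6,6])
  i=2: ✓ (all of [7,7])
  i=3: ✓ (all of [8,8])
  i=4: ✗ (fails at j=9)
  i=5: ✗ (fails at j=10)
  i=6: ✗ (fails at j=11)
  i=7: ✗ (fails at j=12)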